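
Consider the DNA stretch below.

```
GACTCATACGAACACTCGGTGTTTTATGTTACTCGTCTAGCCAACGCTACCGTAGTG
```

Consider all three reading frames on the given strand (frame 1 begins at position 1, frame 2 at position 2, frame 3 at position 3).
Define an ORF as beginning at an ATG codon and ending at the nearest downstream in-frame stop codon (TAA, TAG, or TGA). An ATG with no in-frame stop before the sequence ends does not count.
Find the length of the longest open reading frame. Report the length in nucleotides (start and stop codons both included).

Frame 1: GAC TCA TAC GAA CAC TCG GTG TTT TAT GTT ACT CGT CTA GCC AAC GCT ACC GTA GTG — no ATG→stop ORF.
Frame 2: ACT CAT ACG AAC ACT CGG TGT TTT ATG TTA CTC GTC TAG CCA ACG CTA CCG TAG — ATG at 26, stop TAG at 38 → 15 nt.
Frame 3: CTC ATA CGA ACA CTC GGT GTT TTA TGT TAC TCG TCT AGC CAA CGC TAC CGT AGT — no ATG→stop ORF.
Longest: frame 2, positions 26–40, 15 nt = 5 codons = 4 aa. → 15 nucleotides.

15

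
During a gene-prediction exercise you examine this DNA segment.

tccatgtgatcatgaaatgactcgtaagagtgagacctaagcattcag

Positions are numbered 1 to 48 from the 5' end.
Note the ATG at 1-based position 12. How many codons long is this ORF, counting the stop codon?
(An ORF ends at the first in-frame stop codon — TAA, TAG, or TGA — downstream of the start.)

3

Codons from position 12: ATG (12–14), AAA (15–17), TGA (18–20).
TGA is the first in-frame stop; that's 3 codons including the stop.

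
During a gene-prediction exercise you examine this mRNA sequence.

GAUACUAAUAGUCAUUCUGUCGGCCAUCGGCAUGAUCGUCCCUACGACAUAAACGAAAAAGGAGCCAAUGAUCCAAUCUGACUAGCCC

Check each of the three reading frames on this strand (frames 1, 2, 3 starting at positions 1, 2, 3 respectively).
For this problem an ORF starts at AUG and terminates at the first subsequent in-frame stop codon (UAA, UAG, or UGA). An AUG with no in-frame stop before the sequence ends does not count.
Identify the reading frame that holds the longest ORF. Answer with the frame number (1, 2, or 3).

Frame 1: GAU ACU AAU AGU CAU UCU GUC GGC CAU CGG CAU GAU CGU CCC UAC GAC AUA AAC GAA AAA GGA GCC AAU GAU CCA AUC UGA CUA GCC — no AUG→stop ORF.
Frame 2: AUA CUA AUA GUC AUU CUG UCG GCC AUC GGC AUG AUC GUC CCU ACG ACA UAA ACG AAA AAG GAG CCA AUG AUC CAA UCU GAC UAG CCC — AUG at 32, stop UAA at 50 → 21 nt; AUG at 68, stop UAG at 83 → 18 nt.
Frame 3: UAC UAA UAG UCA UUC UGU CGG CCA UCG GCA UGA UCG UCC CUA CGA CAU AAA CGA AAA AGG AGC CAA UGA UCC AAU CUG ACU AGC — no AUG→stop ORF.
Longest ORF is 21 nt in frame 2 (positions 32–52).

2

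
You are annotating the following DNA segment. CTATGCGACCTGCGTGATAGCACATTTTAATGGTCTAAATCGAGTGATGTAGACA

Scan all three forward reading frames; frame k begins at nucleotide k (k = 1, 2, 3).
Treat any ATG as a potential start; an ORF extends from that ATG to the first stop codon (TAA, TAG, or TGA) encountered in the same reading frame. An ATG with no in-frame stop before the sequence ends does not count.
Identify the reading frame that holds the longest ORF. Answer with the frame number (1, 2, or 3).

3

Frame 1: CTA TGC GAC CTG CGT GAT AGC ACA TTT TAA TGG TCT AAA TCG AGT GAT GTA GAC — no ATG→stop ORF.
Frame 2: TAT GCG ACC TGC GTG ATA GCA CAT TTT AAT GGT CTA AAT CGA GTG ATG TAG ACA — ATG at 47, stop TAG at 50 → 6 nt.
Frame 3: ATG CGA CCT GCG TGA TAG CAC ATT TTA ATG GTC TAA ATC GAG TGA TGT AGA — ATG at 3, stop TGA at 15 → 15 nt; ATG at 30, stop TAA at 36 → 9 nt.
Longest ORF is 15 nt in frame 3 (positions 3–17).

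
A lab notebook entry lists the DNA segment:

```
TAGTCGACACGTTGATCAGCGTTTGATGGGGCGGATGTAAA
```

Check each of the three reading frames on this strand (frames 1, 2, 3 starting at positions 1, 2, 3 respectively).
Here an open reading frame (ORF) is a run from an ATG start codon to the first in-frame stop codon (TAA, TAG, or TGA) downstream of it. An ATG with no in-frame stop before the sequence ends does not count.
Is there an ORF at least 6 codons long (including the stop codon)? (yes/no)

no

Frame 1: TAG TCG ACA CGT TGA TCA GCG TTT GAT GGG GCG GAT GTA — no ATG→stop ORF.
Frame 2: AGT CGA CAC GTT GAT CAG CGT TTG ATG GGG CGG ATG TAA — ATG at 26, stop TAA at 38 → 15 nt; ATG at 35, stop TAA at 38 → 6 nt.
Frame 3: GTC GAC ACG TTG ATC AGC GTT TGA TGG GGC GGA TGT AAA — no ATG→stop ORF.
Largest ORF found is 5 codons < 6, so no.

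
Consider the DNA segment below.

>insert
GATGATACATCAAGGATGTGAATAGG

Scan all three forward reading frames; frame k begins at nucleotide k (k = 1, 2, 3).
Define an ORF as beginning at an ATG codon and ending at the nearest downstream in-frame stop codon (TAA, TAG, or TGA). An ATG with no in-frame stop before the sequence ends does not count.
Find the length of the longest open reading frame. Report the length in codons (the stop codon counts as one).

Frame 1: GAT GAT ACA TCA AGG ATG TGA ATA — ATG at 16, stop TGA at 19 → 6 nt.
Frame 2: ATG ATA CAT CAA GGA TGT GAA TAG — ATG at 2, stop TAG at 23 → 24 nt.
Frame 3: TGA TAC ATC AAG GAT GTG AAT AGG — no ATG→stop ORF.
Longest: frame 2, positions 2–25, 24 nt = 8 codons = 7 aa. → 8 codons.

8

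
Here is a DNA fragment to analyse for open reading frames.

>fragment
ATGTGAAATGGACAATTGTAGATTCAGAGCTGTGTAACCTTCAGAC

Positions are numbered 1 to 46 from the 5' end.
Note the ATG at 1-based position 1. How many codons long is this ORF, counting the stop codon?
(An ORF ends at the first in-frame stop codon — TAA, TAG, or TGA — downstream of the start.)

2

Codons from position 1: ATG (1–3), TGA (4–6).
TGA is the first in-frame stop; that's 2 codons including the stop.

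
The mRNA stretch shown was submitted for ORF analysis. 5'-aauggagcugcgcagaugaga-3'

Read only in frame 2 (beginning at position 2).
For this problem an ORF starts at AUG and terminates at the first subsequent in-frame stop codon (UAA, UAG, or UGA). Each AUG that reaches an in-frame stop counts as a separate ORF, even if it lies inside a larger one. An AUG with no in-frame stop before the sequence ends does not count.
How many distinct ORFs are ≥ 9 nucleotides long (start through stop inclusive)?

Frame 2: AUG GAG CUG CGC AGA UGA — AUG at 2, stop UGA at 17 → 18 nt.
ORFs ≥ 9 nucleotides: frame 2 2–19 (18 nucleotides). Count = 1.

1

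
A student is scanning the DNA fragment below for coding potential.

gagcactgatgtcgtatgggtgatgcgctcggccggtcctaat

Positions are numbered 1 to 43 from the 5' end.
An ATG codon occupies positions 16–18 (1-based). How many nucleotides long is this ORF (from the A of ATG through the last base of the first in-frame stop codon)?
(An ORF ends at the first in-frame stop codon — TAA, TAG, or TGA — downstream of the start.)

Codons from position 16: ATG (16–18), GGT (19–21), GAT (22–24), GCG (25–27), CTC (28–30), GGC (31–33), CGG (34–36), TCC (37–39), TAA (40–42).
TAA is the first in-frame stop; ORF spans 16–42, 27 nucleotides.

27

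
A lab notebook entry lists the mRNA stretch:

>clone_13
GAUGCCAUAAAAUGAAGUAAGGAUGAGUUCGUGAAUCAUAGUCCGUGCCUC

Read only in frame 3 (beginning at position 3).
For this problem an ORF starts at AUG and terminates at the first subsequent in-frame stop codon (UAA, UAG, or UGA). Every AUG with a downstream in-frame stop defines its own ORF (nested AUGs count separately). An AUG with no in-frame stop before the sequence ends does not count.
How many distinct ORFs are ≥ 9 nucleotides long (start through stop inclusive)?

1

Frame 3: UGC CAU AAA AUG AAG UAA GGA UGA GUU CGU GAA UCA UAG UCC GUG CCU — AUG at 12, stop UAA at 18 → 9 nt.
ORFs ≥ 9 nucleotides: frame 3 12–20 (9 nucleotides). Count = 1.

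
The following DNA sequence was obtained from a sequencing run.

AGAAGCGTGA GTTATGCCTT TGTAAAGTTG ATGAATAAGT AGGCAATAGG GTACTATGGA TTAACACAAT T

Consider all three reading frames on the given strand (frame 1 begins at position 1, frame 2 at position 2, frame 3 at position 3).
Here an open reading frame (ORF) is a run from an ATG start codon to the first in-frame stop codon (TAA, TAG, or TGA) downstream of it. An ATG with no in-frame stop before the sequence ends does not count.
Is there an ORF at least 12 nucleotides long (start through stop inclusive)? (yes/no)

Frame 1: AGA AGC GTG AGT TAT GCC TTT GTA AAG TTG ATG AAT AAG TAG GCA ATA GGG TAC TAT GGA TTA ACA CAA — ATG at 31, stop TAG at 40 → 12 nt.
Frame 2: GAA GCG TGA GTT ATG CCT TTG TAA AGT TGA TGA ATA AGT AGG CAA TAG GGT ACT ATG GAT TAA CAC AAT — ATG at 14, stop TAA at 23 → 12 nt; ATG at 56, stop TAA at 62 → 9 nt.
Frame 3: AAG CGT GAG TTA TGC CTT TGT AAA GTT GAT GAA TAA GTA GGC AAT AGG GTA CTA TGG ATT AAC ACA ATT — no ATG→stop ORF.
Frame 1 has an ORF of 12 nucleotides (positions 31–42) ≥ 12, so yes.

yes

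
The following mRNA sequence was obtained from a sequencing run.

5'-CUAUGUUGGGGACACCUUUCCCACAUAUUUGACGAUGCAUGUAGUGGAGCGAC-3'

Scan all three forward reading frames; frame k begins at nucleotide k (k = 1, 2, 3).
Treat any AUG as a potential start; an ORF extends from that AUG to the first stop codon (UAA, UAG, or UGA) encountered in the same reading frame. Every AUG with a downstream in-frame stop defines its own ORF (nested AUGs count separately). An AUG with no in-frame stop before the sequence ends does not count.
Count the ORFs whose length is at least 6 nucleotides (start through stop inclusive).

2

Frame 1: CUA UGU UGG GGA CAC CUU UCC CAC AUA UUU GAC GAU GCA UGU AGU GGA GCG — no AUG→stop ORF.
Frame 2: UAU GUU GGG GAC ACC UUU CCC ACA UAU UUG ACG AUG CAU GUA GUG GAG CGA — no AUG→stop ORF.
Frame 3: AUG UUG GGG ACA CCU UUC CCA CAU AUU UGA CGA UGC AUG UAG UGG AGC GAC — AUG at 3, stop UGA at 30 → 30 nt; AUG at 39, stop UAG at 42 → 6 nt.
ORFs ≥ 6 nucleotides: frame 3 3–32 (30 nucleotides), frame 3 39–44 (6 nucleotides). Count = 2.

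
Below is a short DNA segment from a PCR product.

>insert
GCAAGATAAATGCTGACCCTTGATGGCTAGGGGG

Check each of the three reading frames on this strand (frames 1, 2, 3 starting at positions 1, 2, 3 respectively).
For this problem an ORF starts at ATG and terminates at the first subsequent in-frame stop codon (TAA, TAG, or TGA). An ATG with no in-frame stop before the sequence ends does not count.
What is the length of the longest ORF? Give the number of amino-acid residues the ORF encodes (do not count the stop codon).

6

Frame 1: GCA AGA TAA ATG CTG ACC CTT GAT GGC TAG GGG — ATG at 10, stop TAG at 28 → 21 nt.
Frame 2: CAA GAT AAA TGC TGA CCC TTG ATG GCT AGG GGG — no ATG→stop ORF.
Frame 3: AAG ATA AAT GCT GAC CCT TGA TGG CTA GGG — no ATG→stop ORF.
Longest: frame 1, positions 10–30, 21 nt = 7 codons = 6 aa. → 6 amino acids.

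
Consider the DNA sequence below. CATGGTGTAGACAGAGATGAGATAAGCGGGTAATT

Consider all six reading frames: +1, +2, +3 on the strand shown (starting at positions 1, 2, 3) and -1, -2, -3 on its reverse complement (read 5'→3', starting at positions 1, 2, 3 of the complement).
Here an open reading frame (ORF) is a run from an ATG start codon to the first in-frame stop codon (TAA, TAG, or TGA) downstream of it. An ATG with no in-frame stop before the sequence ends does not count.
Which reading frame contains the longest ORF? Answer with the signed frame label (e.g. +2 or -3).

Reverse complement (5'→3'): AATTACCCGCTTATCTCATCTCTGTCTACACCATG
Frame +1: CAT GGT GTA GAC AGA GAT GAG ATA AGC GGG TAA — no ATG→stop ORF.
Frame +2: ATG GTG TAG ACA GAG ATG AGA TAA GCG GGT AAT — ATG at 2, stop TAG at 8 → 9 nt; ATG at 17, stop TAA at 23 → 9 nt.
Frame +3: TGG TGT AGA CAG AGA TGA GAT AAG CGG GTA ATT — no ATG→stop ORF.
Frame -1: AAT TAC CCG CTT ATC TCA TCT CTG TCT ACA CCA — no ATG→stop ORF.
Frame -2: ATT ACC CGC TTA TCT CAT CTC TGT CTA CAC CAT — no ATG→stop ORF.
Frame -3: TTA CCC GCT TAT CTC ATC TCT GTC TAC ACC ATG — no ATG→stop ORF.
Longest ORF is 9 nt in frame +2 (positions 2–10).

+2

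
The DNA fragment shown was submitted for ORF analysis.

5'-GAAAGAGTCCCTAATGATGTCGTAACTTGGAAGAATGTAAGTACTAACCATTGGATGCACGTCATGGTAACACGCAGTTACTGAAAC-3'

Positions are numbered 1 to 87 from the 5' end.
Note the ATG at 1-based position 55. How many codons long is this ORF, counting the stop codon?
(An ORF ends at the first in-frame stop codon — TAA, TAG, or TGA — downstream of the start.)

Codons from position 55: ATG (55–57), CAC (58–60), GTC (61–63), ATG (64–66), GTA (67–69), ACA (70–72), CGC (73–75), AGT (76–78), TAC (79–81), TGA (82–84).
TGA is the first in-frame stop; that's 10 codons including the stop.

10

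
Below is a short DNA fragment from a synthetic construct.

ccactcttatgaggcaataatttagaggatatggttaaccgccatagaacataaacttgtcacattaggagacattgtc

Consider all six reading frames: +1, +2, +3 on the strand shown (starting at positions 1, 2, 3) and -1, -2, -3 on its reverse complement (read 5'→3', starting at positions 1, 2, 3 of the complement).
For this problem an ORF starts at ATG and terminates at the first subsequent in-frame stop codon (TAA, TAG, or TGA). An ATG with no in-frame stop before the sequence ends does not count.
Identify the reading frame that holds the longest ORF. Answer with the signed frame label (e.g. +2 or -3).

Reverse complement (5'→3'): GACAATGTCTCCTAATGTGACAAGTTTATGTTCTATGGCGGTTAACCATATCCTCTAAATTATTGCCTCATAAGAGTGG
Frame +1: CCA CTC TTA TGA GGC AAT AAT TTA GAG GAT ATG GTT AAC CGC CAT AGA ACA TAA ACT TGT CAC ATT AGG AGA CAT TGT — ATG at 31, stop TAA at 52 → 24 nt.
Frame +2: CAC TCT TAT GAG GCA ATA ATT TAG AGG ATA TGG TTA ACC GCC ATA GAA CAT AAA CTT GTC ACA TTA GGA GAC ATT GTC — no ATG→stop ORF.
Frame +3: ACT CTT ATG AGG CAA TAA TTT AGA GGA TAT GGT TAA CCG CCA TAG AAC ATA AAC TTG TCA CAT TAG GAG ACA TTG — ATG at 9, stop TAA at 18 → 12 nt.
Frame -1: GAC AAT GTC TCC TAA TGT GAC AAG TTT ATG TTC TAT GGC GGT TAA CCA TAT CCT CTA AAT TAT TGC CTC ATA AGA GTG — ATG at 28, stop TAA at 43 → 18 nt.
Frame -2: ACA ATG TCT CCT AAT GTG ACA AGT TTA TGT TCT ATG GCG GTT AAC CAT ATC CTC TAA ATT ATT GCC TCA TAA GAG TGG — ATG at 5, stop TAA at 56 → 54 nt; ATG at 35, stop TAA at 56 → 24 nt.
Frame -3: CAA TGT CTC CTA ATG TGA CAA GTT TAT GTT CTA TGG CGG TTA ACC ATA TCC TCT AAA TTA TTG CCT CAT AAG AGT — ATG at 15, stop TGA at 18 → 6 nt.
Longest ORF is 54 nt in frame -2 (positions 5–58).

-2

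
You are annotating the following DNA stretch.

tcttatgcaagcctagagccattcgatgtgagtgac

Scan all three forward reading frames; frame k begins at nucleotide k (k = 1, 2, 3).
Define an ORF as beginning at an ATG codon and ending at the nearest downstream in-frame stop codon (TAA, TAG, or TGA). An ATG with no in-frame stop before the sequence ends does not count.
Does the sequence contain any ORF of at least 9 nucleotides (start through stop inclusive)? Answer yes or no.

Frame 1: TCT TAT GCA AGC CTA GAG CCA TTC GAT GTG AGT GAC — no ATG→stop ORF.
Frame 2: CTT ATG CAA GCC TAG AGC CAT TCG ATG TGA GTG — ATG at 5, stop TAG at 14 → 12 nt; ATG at 26, stop TGA at 29 → 6 nt.
Frame 3: TTA TGC AAG CCT AGA GCC ATT CGA TGT GAG TGA — no ATG→stop ORF.
Frame 2 has an ORF of 12 nucleotides (positions 5–16) ≥ 9, so yes.

yes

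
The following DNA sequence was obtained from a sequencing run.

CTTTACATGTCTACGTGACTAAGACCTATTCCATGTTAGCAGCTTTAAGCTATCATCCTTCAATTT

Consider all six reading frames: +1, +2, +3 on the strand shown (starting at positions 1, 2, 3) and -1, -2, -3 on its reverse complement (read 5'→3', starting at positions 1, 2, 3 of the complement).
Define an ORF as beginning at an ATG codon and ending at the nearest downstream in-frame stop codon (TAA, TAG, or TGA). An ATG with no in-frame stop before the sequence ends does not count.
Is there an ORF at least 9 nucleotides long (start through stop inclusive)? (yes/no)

yes

Reverse complement (5'→3'): AAATTGAAGGATGATAGCTTAAAGCTGCTAACATGGAATAGGTCTTAGTCACGTAGACATGTAAAG
Frame +1: CTT TAC ATG TCT ACG TGA CTA AGA CCT ATT CCA TGT TAG CAG CTT TAA GCT ATC ATC CTT CAA TTT — ATG at 7, stop TGA at 16 → 12 nt.
Frame +2: TTT ACA TGT CTA CGT GAC TAA GAC CTA TTC CAT GTT AGC AGC TTT AAG CTA TCA TCC TTC AAT — no ATG→stop ORF.
Frame +3: TTA CAT GTC TAC GTG ACT AAG ACC TAT TCC ATG TTA GCA GCT TTA AGC TAT CAT CCT TCA ATT — no ATG→stop ORF.
Frame -1: AAA TTG AAG GAT GAT AGC TTA AAG CTG CTA ACA TGG AAT AGG TCT TAG TCA CGT AGA CAT GTA AAG — no ATG→stop ORF.
Frame -2: AAT TGA AGG ATG ATA GCT TAA AGC TGC TAA CAT GGA ATA GGT CTT AGT CAC GTA GAC ATG TAA — ATG at 11, stop TAA at 20 → 12 nt; ATG at 59, stop TAA at 62 → 6 nt.
Frame -3: ATT GAA GGA TGA TAG CTT AAA GCT GCT AAC ATG GAA TAG GTC TTA GTC ACG TAG ACA TGT AAA — ATG at 33, stop TAG at 39 → 9 nt.
Frame +1 has an ORF of 12 nucleotides (positions 7–18) ≥ 9, so yes.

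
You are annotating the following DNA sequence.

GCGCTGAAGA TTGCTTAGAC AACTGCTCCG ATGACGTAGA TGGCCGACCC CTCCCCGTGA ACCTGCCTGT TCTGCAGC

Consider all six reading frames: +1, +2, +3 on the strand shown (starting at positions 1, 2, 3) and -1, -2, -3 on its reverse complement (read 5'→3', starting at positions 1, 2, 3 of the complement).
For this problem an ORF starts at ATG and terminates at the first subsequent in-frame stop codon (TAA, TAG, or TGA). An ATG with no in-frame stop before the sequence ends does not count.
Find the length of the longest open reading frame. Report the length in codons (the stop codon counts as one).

7

Reverse complement (5'→3'): GCTGCAGAACAGGCAGGTTCACGGGGAGGGGTCGGCCATCTACGTCATCGGAGCAGTTGTCTAAGCAATCTTCAGCGC
Frame +1: GCG CTG AAG ATT GCT TAG ACA ACT GCT CCG ATG ACG TAG ATG GCC GAC CCC TCC CCG TGA ACC TGC CTG TTC TGC AGC — ATG at 31, stop TAG at 37 → 9 nt; ATG at 40, stop TGA at 58 → 21 nt.
Frame +2: CGC TGA AGA TTG CTT AGA CAA CTG CTC CGA TGA CGT AGA TGG CCG ACC CCT CCC CGT GAA CCT GCC TGT TCT GCA — no ATG→stop ORF.
Frame +3: GCT GAA GAT TGC TTA GAC AAC TGC TCC GAT GAC GTA GAT GGC CGA CCC CTC CCC GTG AAC CTG CCT GTT CTG CAG — no ATG→stop ORF.
Frame -1: GCT GCA GAA CAG GCA GGT TCA CGG GGA GGG GTC GGC CAT CTA CGT CAT CGG AGC AGT TGT CTA AGC AAT CTT CAG CGC — no ATG→stop ORF.
Frame -2: CTG CAG AAC AGG CAG GTT CAC GGG GAG GGG TCG GCC ATC TAC GTC ATC GGA GCA GTT GTC TAA GCA ATC TTC AGC — no ATG→stop ORF.
Frame -3: TGC AGA ACA GGC AGG TTC ACG GGG AGG GGT CGG CCA TCT ACG TCA TCG GAG CAG TTG TCT AAG CAA TCT TCA GCG — no ATG→stop ORF.
Longest: frame +1, positions 40–60, 21 nt = 7 codons = 6 aa. → 7 codons.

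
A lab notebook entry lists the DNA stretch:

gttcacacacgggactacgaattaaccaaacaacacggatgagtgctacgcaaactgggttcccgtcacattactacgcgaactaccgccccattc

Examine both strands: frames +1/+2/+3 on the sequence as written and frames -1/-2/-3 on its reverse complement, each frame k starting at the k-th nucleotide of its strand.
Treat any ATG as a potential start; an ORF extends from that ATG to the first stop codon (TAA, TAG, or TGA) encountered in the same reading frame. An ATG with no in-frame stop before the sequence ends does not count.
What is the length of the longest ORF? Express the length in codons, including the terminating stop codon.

Reverse complement (5'→3'): GAATGGGGCGGTAGTTCGCGTAGTAATGTGACGGGAACCCAGTTTGCGTAGCACTCATCCGTGTTGTTTGGTTAATTCGTAGTCCCGTGTGTGAAC
Frame +1: GTT CAC ACA CGG GAC TAC GAA TTA ACC AAA CAA CAC GGA TGA GTG CTA CGC AAA CTG GGT TCC CGT CAC ATT ACT ACG CGA ACT ACC GCC CCA TTC — no ATG→stop ORF.
Frame +2: TTC ACA CAC GGG ACT ACG AAT TAA CCA AAC AAC ACG GAT GAG TGC TAC GCA AAC TGG GTT CCC GTC ACA TTA CTA CGC GAA CTA CCG CCC CAT — no ATG→stop ORF.
Frame +3: TCA CAC ACG GGA CTA CGA ATT AAC CAA ACA ACA CGG ATG AGT GCT ACG CAA ACT GGG TTC CCG TCA CAT TAC TAC GCG AAC TAC CGC CCC ATT — no ATG→stop ORF.
Frame -1: GAA TGG GGC GGT AGT TCG CGT AGT AAT GTG ACG GGA ACC CAG TTT GCG TAG CAC TCA TCC GTG TTG TTT GGT TAA TTC GTA GTC CCG TGT GTG AAC — no ATG→stop ORF.
Frame -2: AAT GGG GCG GTA GTT CGC GTA GTA ATG TGA CGG GAA CCC AGT TTG CGT AGC ACT CAT CCG TGT TGT TTG GTT AAT TCG TAG TCC CGT GTG TGA — ATG at 26, stop TGA at 29 → 6 nt.
Frame -3: ATG GGG CGG TAG TTC GCG TAG TAA TGT GAC GGG AAC CCA GTT TGC GTA GCA CTC ATC CGT GTT GTT TGG TTA ATT CGT AGT CCC GTG TGT GAA — ATG at 3, stop TAG at 12 → 12 nt.
Longest: frame -3, positions 3–14, 12 nt = 4 codons = 3 aa. → 4 codons.

4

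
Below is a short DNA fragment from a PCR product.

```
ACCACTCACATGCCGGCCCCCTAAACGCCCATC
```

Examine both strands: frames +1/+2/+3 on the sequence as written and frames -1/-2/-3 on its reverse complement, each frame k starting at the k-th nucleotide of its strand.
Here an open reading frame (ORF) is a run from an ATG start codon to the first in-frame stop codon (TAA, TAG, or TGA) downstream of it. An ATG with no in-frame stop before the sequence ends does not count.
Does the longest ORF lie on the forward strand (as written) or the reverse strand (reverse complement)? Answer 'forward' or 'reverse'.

forward

Reverse complement (5'→3'): GATGGGCGTTTAGGGGGCCGGCATGTGAGTGGT
Frame +1: ACC ACT CAC ATG CCG GCC CCC TAA ACG CCC ATC — ATG at 10, stop TAA at 22 → 15 nt.
Frame +2: CCA CTC ACA TGC CGG CCC CCT AAA CGC CCA — no ATG→stop ORF.
Frame +3: CAC TCA CAT GCC GGC CCC CTA AAC GCC CAT — no ATG→stop ORF.
Frame -1: GAT GGG CGT TTA GGG GGC CGG CAT GTG AGT GGT — no ATG→stop ORF.
Frame -2: ATG GGC GTT TAG GGG GCC GGC ATG TGA GTG — ATG at 2, stop TAG at 11 → 12 nt; ATG at 23, stop TGA at 26 → 6 nt.
Frame -3: TGG GCG TTT AGG GGG CCG GCA TGT GAG TGG — no ATG→stop ORF.
Forward-strand max 15 nt; reverse-strand max 12 nt. The forward strand has the longer ORF.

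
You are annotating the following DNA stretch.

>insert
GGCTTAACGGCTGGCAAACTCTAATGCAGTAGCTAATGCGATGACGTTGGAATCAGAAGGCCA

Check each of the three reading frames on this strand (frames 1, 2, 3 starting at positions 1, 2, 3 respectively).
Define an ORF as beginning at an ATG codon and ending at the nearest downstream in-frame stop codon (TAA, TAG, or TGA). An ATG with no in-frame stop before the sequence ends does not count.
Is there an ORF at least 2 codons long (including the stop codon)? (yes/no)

Frame 1: GGC TTA ACG GCT GGC AAA CTC TAA TGC AGT AGC TAA TGC GAT GAC GTT GGA ATC AGA AGG CCA — no ATG→stop ORF.
Frame 2: GCT TAA CGG CTG GCA AAC TCT AAT GCA GTA GCT AAT GCG ATG ACG TTG GAA TCA GAA GGC — no ATG→stop ORF.
Frame 3: CTT AAC GGC TGG CAA ACT CTA ATG CAG TAG CTA ATG CGA TGA CGT TGG AAT CAG AAG GCC — ATG at 24, stop TAG at 30 → 9 nt; ATG at 36, stop TGA at 42 → 9 nt.
Frame 3 has an ORF of 3 codons (positions 24–32) ≥ 2, so yes.

yes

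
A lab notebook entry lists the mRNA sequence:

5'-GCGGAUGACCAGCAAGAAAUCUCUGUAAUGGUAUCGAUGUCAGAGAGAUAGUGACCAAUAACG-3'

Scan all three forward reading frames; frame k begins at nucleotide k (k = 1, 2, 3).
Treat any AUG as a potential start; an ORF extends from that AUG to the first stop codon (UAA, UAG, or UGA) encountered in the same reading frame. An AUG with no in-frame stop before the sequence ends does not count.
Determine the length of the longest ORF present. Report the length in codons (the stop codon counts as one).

Frame 1: GCG GAU GAC CAG CAA GAA AUC UCU GUA AUG GUA UCG AUG UCA GAG AGA UAG UGA CCA AUA ACG — AUG at 28, stop UAG at 49 → 24 nt; AUG at 37, stop UAG at 49 → 15 nt.
Frame 2: CGG AUG ACC AGC AAG AAA UCU CUG UAA UGG UAU CGA UGU CAG AGA GAU AGU GAC CAA UAA — AUG at 5, stop UAA at 26 → 24 nt.
Frame 3: GGA UGA CCA GCA AGA AAU CUC UGU AAU GGU AUC GAU GUC AGA GAG AUA GUG ACC AAU AAC — no AUG→stop ORF.
Longest: frame 1, positions 28–51, 24 nt = 8 codons = 7 aa. → 8 codons.

8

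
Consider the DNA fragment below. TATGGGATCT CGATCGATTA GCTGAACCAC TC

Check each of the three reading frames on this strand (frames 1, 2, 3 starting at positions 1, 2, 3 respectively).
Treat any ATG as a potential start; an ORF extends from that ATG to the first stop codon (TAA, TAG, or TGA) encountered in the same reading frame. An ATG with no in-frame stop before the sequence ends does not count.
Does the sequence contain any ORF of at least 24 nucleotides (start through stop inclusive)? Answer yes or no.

yes

Frame 1: TAT GGG ATC TCG ATC GAT TAG CTG AAC CAC — no ATG→stop ORF.
Frame 2: ATG GGA TCT CGA TCG ATT AGC TGA ACC ACT — ATG at 2, stop TGA at 23 → 24 nt.
Frame 3: TGG GAT CTC GAT CGA TTA GCT GAA CCA CTC — no ATG→stop ORF.
Frame 2 has an ORF of 24 nucleotides (positions 2–25) ≥ 24, so yes.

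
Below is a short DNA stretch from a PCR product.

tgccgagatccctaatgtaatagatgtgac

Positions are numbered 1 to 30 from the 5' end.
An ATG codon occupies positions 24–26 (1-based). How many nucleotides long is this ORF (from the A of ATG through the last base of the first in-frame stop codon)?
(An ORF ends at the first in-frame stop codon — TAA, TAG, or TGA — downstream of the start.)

Codons from position 24: ATG (24–26), TGA (27–29).
TGA is the first in-frame stop; ORF spans 24–29, 6 nucleotides.

6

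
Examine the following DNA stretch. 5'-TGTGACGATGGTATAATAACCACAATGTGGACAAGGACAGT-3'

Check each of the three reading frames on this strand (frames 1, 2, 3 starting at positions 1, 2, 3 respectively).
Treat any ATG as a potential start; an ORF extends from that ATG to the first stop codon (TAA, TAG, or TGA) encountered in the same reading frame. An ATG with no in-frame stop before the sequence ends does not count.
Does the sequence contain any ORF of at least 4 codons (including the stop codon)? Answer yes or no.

no

Frame 1: TGT GAC GAT GGT ATA ATA ACC ACA ATG TGG ACA AGG ACA — no ATG→stop ORF.
Frame 2: GTG ACG ATG GTA TAA TAA CCA CAA TGT GGA CAA GGA CAG — ATG at 8, stop TAA at 14 → 9 nt.
Frame 3: TGA CGA TGG TAT AAT AAC CAC AAT GTG GAC AAG GAC AGT — no ATG→stop ORF.
Largest ORF found is 3 codons < 4, so no.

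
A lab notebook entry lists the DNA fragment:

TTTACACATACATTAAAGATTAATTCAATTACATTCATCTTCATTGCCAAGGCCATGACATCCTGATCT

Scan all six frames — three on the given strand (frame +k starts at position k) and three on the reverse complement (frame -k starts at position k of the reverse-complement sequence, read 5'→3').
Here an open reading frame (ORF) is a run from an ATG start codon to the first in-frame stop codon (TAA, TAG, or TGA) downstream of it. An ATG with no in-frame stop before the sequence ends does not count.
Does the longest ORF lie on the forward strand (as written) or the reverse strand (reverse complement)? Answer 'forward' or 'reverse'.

reverse

Reverse complement (5'→3'): AGATCAGGATGTCATGGCCTTGGCAATGAAGATGAATGTAATTGAATTAATCTTTAATGTATGTGTAAA
Frame +1: TTT ACA CAT ACA TTA AAG ATT AAT TCA ATT ACA TTC ATC TTC ATT GCC AAG GCC ATG ACA TCC TGA TCT — ATG at 55, stop TGA at 64 → 12 nt.
Frame +2: TTA CAC ATA CAT TAA AGA TTA ATT CAA TTA CAT TCA TCT TCA TTG CCA AGG CCA TGA CAT CCT GAT — no ATG→stop ORF.
Frame +3: TAC ACA TAC ATT AAA GAT TAA TTC AAT TAC ATT CAT CTT CAT TGC CAA GGC CAT GAC ATC CTG ATC — no ATG→stop ORF.
Frame -1: AGA TCA GGA TGT CAT GGC CTT GGC AAT GAA GAT GAA TGT AAT TGA ATT AAT CTT TAA TGT ATG TGT AAA — no ATG→stop ORF.
Frame -2: GAT CAG GAT GTC ATG GCC TTG GCA ATG AAG ATG AAT GTA ATT GAA TTA ATC TTT AAT GTA TGT GTA — no ATG→stop ORF.
Frame -3: ATC AGG ATG TCA TGG CCT TGG CAA TGA AGA TGA ATG TAA TTG AAT TAA TCT TTA ATG TAT GTG TAA — ATG at 9, stop TGA at 27 → 21 nt; ATG at 36, stop TAA at 39 → 6 nt; ATG at 57, stop TAA at 66 → 12 nt.
Forward-strand max 12 nt; reverse-strand max 21 nt. The reverse strand has the longer ORF.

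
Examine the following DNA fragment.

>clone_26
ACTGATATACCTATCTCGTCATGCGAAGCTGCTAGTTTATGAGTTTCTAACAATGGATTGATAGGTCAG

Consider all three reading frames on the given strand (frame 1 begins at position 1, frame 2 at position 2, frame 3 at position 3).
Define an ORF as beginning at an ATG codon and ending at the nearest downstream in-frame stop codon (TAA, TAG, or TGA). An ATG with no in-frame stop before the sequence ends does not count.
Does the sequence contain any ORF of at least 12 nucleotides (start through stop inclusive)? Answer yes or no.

Frame 1: ACT GAT ATA CCT ATC TCG TCA TGC GAA GCT GCT AGT TTA TGA GTT TCT AAC AAT GGA TTG ATA GGT CAG — no ATG→stop ORF.
Frame 2: CTG ATA TAC CTA TCT CGT CAT GCG AAG CTG CTA GTT TAT GAG TTT CTA ACA ATG GAT TGA TAG GTC — ATG at 53, stop TGA at 59 → 9 nt.
Frame 3: TGA TAT ACC TAT CTC GTC ATG CGA AGC TGC TAG TTT ATG AGT TTC TAA CAA TGG ATT GAT AGG TCA — ATG at 21, stop TAG at 33 → 15 nt; ATG at 39, stop TAA at 48 → 12 nt.
Frame 3 has an ORF of 15 nucleotides (positions 21–35) ≥ 12, so yes.

yes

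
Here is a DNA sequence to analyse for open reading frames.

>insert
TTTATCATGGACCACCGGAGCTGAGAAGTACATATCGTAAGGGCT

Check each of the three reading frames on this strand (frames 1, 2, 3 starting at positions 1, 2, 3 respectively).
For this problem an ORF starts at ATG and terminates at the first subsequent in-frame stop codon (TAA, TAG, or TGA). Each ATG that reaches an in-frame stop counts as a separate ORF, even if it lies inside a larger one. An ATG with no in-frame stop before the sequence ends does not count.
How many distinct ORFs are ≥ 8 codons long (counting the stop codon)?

Frame 1: TTT ATC ATG GAC CAC CGG AGC TGA GAA GTA CAT ATC GTA AGG GCT — ATG at 7, stop TGA at 22 → 18 nt.
Frame 2: TTA TCA TGG ACC ACC GGA GCT GAG AAG TAC ATA TCG TAA GGG — no ATG→stop ORF.
Frame 3: TAT CAT GGA CCA CCG GAG CTG AGA AGT ACA TAT CGT AAG GGC — no ATG→stop ORF.
No ORF reaches 8 codons. Count = 0.

0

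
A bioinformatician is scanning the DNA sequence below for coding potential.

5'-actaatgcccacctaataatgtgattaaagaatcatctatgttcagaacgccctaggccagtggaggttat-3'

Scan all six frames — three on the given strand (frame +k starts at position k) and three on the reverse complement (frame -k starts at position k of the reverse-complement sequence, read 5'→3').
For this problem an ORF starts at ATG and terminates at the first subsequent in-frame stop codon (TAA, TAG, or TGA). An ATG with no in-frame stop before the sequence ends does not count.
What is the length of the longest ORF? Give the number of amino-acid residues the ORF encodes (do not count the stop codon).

5

Reverse complement (5'→3'): ATAACCTCCACTGGCCTAGGGCGTTCTGAACATAGATGATTCTTTAATCACATTATTAGGTGGGCATTAGT
Frame +1: ACT AAT GCC CAC CTA ATA ATG TGA TTA AAG AAT CAT CTA TGT TCA GAA CGC CCT AGG CCA GTG GAG GTT — ATG at 19, stop TGA at 22 → 6 nt.
Frame +2: CTA ATG CCC ACC TAA TAA TGT GAT TAA AGA ATC ATC TAT GTT CAG AAC GCC CTA GGC CAG TGG AGG TTA — ATG at 5, stop TAA at 14 → 12 nt.
Frame +3: TAA TGC CCA CCT AAT AAT GTG ATT AAA GAA TCA TCT ATG TTC AGA ACG CCC TAG GCC AGT GGA GGT TAT — ATG at 39, stop TAG at 54 → 18 nt.
Frame -1: ATA ACC TCC ACT GGC CTA GGG CGT TCT GAA CAT AGA TGA TTC TTT AAT CAC ATT ATT AGG TGG GCA TTA — no ATG→stop ORF.
Frame -2: TAA CCT CCA CTG GCC TAG GGC GTT CTG AAC ATA GAT GAT TCT TTA ATC ACA TTA TTA GGT GGG CAT TAG — no ATG→stop ORF.
Frame -3: AAC CTC CAC TGG CCT AGG GCG TTC TGA ACA TAG ATG ATT CTT TAA TCA CAT TAT TAG GTG GGC ATT AGT — ATG at 36, stop TAA at 45 → 12 nt.
Longest: frame +3, positions 39–56, 18 nt = 6 codons = 5 aa. → 5 amino acids.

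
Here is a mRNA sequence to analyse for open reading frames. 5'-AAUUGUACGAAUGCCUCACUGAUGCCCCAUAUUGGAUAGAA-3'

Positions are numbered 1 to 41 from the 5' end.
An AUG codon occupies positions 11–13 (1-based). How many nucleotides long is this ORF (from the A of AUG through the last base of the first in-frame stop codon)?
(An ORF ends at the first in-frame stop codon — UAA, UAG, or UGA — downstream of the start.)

12

Codons from position 11: AUG (11–13), CCU (14–16), CAC (17–19), UGA (20–22).
UGA is the first in-frame stop; ORF spans 11–22, 12 nucleotides.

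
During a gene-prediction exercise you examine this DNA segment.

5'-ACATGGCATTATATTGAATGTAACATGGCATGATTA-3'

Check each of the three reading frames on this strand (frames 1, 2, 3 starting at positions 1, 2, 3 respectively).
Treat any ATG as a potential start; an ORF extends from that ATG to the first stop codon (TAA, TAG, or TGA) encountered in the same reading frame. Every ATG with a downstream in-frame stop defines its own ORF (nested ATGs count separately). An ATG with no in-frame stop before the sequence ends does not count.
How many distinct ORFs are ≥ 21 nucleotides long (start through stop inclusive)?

Frame 1: ACA TGG CAT TAT ATT GAA TGT AAC ATG GCA TGA TTA — ATG at 25, stop TGA at 31 → 9 nt.
Frame 2: CAT GGC ATT ATA TTG AAT GTA ACA TGG CAT GAT — no ATG→stop ORF.
Frame 3: ATG GCA TTA TAT TGA ATG TAA CAT GGC ATG ATT — ATG at 3, stop TGA at 15 → 15 nt; ATG at 18, stop TAA at 21 → 6 nt.
No ORF reaches 21 nucleotides. Count = 0.

0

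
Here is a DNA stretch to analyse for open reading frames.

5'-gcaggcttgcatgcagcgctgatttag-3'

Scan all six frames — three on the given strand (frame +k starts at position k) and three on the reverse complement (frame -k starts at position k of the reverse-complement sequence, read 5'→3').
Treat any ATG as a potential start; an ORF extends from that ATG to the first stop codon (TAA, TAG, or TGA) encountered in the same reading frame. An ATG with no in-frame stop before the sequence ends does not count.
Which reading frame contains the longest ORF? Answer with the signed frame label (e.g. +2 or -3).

+2

Reverse complement (5'→3'): CTAAATCAGCGCTGCATGCAAGCCTGC
Frame +1: GCA GGC TTG CAT GCA GCG CTG ATT TAG — no ATG→stop ORF.
Frame +2: CAG GCT TGC ATG CAG CGC TGA TTT — ATG at 11, stop TGA at 20 → 12 nt.
Frame +3: AGG CTT GCA TGC AGC GCT GAT TTA — no ATG→stop ORF.
Frame -1: CTA AAT CAG CGC TGC ATG CAA GCC TGC — no ATG→stop ORF.
Frame -2: TAA ATC AGC GCT GCA TGC AAG CCT — no ATG→stop ORF.
Frame -3: AAA TCA GCG CTG CAT GCA AGC CTG — no ATG→stop ORF.
Longest ORF is 12 nt in frame +2 (positions 11–22).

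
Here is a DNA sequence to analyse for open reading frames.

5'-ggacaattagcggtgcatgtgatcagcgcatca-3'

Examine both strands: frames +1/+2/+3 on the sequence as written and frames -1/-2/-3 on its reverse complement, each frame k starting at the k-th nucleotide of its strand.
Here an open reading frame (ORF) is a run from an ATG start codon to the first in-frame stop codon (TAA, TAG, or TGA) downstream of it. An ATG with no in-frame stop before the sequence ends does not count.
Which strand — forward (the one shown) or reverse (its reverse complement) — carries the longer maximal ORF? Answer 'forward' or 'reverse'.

reverse

Reverse complement (5'→3'): TGATGCGCTGATCACATGCACCGCTAATTGTCC
Frame +1: GGA CAA TTA GCG GTG CAT GTG ATC AGC GCA TCA — no ATG→stop ORF.
Frame +2: GAC AAT TAG CGG TGC ATG TGA TCA GCG CAT — ATG at 17, stop TGA at 20 → 6 nt.
Frame +3: ACA ATT AGC GGT GCA TGT GAT CAG CGC ATC — no ATG→stop ORF.
Frame -1: TGA TGC GCT GAT CAC ATG CAC CGC TAA TTG TCC — ATG at 16, stop TAA at 25 → 12 nt.
Frame -2: GAT GCG CTG ATC ACA TGC ACC GCT AAT TGT — no ATG→stop ORF.
Frame -3: ATG CGC TGA TCA CAT GCA CCG CTA ATT GTC — ATG at 3, stop TGA at 9 → 9 nt.
Forward-strand max 6 nt; reverse-strand max 12 nt. The reverse strand has the longer ORF.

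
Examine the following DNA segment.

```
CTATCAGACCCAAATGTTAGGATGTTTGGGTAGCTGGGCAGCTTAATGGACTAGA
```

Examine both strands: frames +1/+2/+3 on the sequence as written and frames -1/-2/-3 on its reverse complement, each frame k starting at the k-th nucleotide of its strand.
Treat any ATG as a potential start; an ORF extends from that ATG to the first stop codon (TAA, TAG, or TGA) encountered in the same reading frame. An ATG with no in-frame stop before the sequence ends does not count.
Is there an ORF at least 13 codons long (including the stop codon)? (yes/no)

no

Reverse complement (5'→3'): TCTAGTCCATTAAGCTGCCCAGCTACCCAAACATCCTAACATTTGGGTCTGATAG
Frame +1: CTA TCA GAC CCA AAT GTT AGG ATG TTT GGG TAG CTG GGC AGC TTA ATG GAC TAG — ATG at 22, stop TAG at 31 → 12 nt; ATG at 46, stop TAG at 52 → 9 nt.
Frame +2: TAT CAG ACC CAA ATG TTA GGA TGT TTG GGT AGC TGG GCA GCT TAA TGG ACT AGA — ATG at 14, stop TAA at 44 → 33 nt.
Frame +3: ATC AGA CCC AAA TGT TAG GAT GTT TGG GTA GCT GGG CAG CTT AAT GGA CTA — no ATG→stop ORF.
Frame -1: TCT AGT CCA TTA AGC TGC CCA GCT ACC CAA ACA TCC TAA CAT TTG GGT CTG ATA — no ATG→stop ORF.
Frame -2: CTA GTC CAT TAA GCT GCC CAG CTA CCC AAA CAT CCT AAC ATT TGG GTC TGA TAG — no ATG→stop ORF.
Frame -3: TAG TCC ATT AAG CTG CCC AGC TAC CCA AAC ATC CTA ACA TTT GGG TCT GAT — no ATG→stop ORF.
Largest ORF found is 11 codons < 13, so no.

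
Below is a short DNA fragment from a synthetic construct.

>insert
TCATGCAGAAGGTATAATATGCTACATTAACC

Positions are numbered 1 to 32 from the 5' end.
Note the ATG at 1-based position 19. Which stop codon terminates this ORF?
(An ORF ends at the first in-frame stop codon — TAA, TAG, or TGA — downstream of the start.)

TAA

Codons from position 19: ATG (19–21), CTA (22–24), CAT (25–27), TAA (28–30).
The first in-frame stop codon is TAA.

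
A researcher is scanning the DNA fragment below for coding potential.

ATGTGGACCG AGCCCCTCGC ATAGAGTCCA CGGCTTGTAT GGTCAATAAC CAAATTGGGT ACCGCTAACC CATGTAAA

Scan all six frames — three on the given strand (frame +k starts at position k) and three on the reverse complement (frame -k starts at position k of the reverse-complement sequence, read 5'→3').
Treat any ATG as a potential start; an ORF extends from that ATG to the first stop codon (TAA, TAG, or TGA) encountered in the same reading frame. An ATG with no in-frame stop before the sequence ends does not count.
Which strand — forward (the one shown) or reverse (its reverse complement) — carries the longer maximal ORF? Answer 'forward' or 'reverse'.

forward

Reverse complement (5'→3'): TTTACATGGGTTAGCGGTACCCAATTTGGTTATTGACCATACAAGCCGTGGACTCTATGCGAGGGGCTCGGTCCACAT
Frame +1: ATG TGG ACC GAG CCC CTC GCA TAG AGT CCA CGG CTT GTA TGG TCA ATA ACC AAA TTG GGT ACC GCT AAC CCA TGT AAA — ATG at 1, stop TAG at 22 → 24 nt.
Frame +2: TGT GGA CCG AGC CCC TCG CAT AGA GTC CAC GGC TTG TAT GGT CAA TAA CCA AAT TGG GTA CCG CTA ACC CAT GTA — no ATG→stop ORF.
Frame +3: GTG GAC CGA GCC CCT CGC ATA GAG TCC ACG GCT TGT ATG GTC AAT AAC CAA ATT GGG TAC CGC TAA CCC ATG TAA — ATG at 39, stop TAA at 66 → 30 nt; ATG at 72, stop TAA at 75 → 6 nt.
Frame -1: TTT ACA TGG GTT AGC GGT ACC CAA TTT GGT TAT TGA CCA TAC AAG CCG TGG ACT CTA TGC GAG GGG CTC GGT CCA CAT — no ATG→stop ORF.
Frame -2: TTA CAT GGG TTA GCG GTA CCC AAT TTG GTT ATT GAC CAT ACA AGC CGT GGA CTC TAT GCG AGG GGC TCG GTC CAC — no ATG→stop ORF.
Frame -3: TAC ATG GGT TAG CGG TAC CCA ATT TGG TTA TTG ACC ATA CAA GCC GTG GAC TCT ATG CGA GGG GCT CGG TCC ACA — ATG at 6, stop TAG at 12 → 9 nt.
Forward-strand max 30 nt; reverse-strand max 9 nt. The forward strand has the longer ORF.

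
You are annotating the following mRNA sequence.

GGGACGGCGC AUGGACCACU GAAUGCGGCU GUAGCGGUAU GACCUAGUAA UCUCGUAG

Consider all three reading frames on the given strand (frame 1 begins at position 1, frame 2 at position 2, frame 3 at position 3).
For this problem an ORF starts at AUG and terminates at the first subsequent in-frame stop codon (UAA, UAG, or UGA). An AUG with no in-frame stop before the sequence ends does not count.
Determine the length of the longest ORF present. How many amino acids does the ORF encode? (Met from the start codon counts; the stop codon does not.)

3

Frame 1: GGG ACG GCG CAU GGA CCA CUG AAU GCG GCU GUA GCG GUA UGA CCU AGU AAU CUC GUA — no AUG→stop ORF.
Frame 2: GGA CGG CGC AUG GAC CAC UGA AUG CGG CUG UAG CGG UAU GAC CUA GUA AUC UCG UAG — AUG at 11, stop UGA at 20 → 12 nt; AUG at 23, stop UAG at 32 → 12 nt.
Frame 3: GAC GGC GCA UGG ACC ACU GAA UGC GGC UGU AGC GGU AUG ACC UAG UAA UCU CGU — AUG at 39, stop UAG at 45 → 9 nt.
Longest: frame 2, positions 11–22, 12 nt = 4 codons = 3 aa. → 3 amino acids.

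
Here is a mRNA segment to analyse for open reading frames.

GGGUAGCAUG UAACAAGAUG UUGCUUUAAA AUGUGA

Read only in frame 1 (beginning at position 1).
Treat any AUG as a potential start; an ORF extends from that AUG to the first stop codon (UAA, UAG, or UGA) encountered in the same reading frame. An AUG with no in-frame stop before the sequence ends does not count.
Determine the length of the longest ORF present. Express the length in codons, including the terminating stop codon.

2

Frame 1: GGG UAG CAU GUA ACA AGA UGU UGC UUU AAA AUG UGA — AUG at 31, stop UGA at 34 → 6 nt.
Longest: frame 1, positions 31–36, 6 nt = 2 codons = 1 aa. → 2 codons.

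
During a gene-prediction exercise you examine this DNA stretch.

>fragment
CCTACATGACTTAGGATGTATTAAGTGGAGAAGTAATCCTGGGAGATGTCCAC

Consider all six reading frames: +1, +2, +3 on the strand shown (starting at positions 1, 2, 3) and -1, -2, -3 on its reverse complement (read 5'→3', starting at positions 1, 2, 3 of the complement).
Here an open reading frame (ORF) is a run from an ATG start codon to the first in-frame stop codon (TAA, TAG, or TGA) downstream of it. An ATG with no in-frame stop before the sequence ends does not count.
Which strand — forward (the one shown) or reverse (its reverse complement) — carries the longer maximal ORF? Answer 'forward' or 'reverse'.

forward

Reverse complement (5'→3'): GTGGACATCTCCCAGGATTACTTCTCCACTTAATACATCCTAAGTCATGTAGG
Frame +1: CCT ACA TGA CTT AGG ATG TAT TAA GTG GAG AAG TAA TCC TGG GAG ATG TCC — ATG at 16, stop TAA at 22 → 9 nt.
Frame +2: CTA CAT GAC TTA GGA TGT ATT AAG TGG AGA AGT AAT CCT GGG AGA TGT CCA — no ATG→stop ORF.
Frame +3: TAC ATG ACT TAG GAT GTA TTA AGT GGA GAA GTA ATC CTG GGA GAT GTC CAC — ATG at 6, stop TAG at 12 → 9 nt.
Frame -1: GTG GAC ATC TCC CAG GAT TAC TTC TCC ACT TAA TAC ATC CTA AGT CAT GTA — no ATG→stop ORF.
Frame -2: TGG ACA TCT CCC AGG ATT ACT TCT CCA CTT AAT ACA TCC TAA GTC ATG TAG — ATG at 47, stop TAG at 50 → 6 nt.
Frame -3: GGA CAT CTC CCA GGA TTA CTT CTC CAC TTA ATA CAT CCT AAG TCA TGT AGG — no ATG→stop ORF.
Forward-strand max 9 nt; reverse-strand max 6 nt. The forward strand has the longer ORF.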